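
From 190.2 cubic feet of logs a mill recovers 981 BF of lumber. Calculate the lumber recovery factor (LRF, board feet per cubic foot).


Formula: LRF = Lumber Output (BF) / Log Input (ft^3)
LRF = 981 BF / 190.2 ft^3
LRF = 5.16 BF/ft^3

5.16


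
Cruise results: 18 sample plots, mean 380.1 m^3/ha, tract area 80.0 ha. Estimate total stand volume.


Formula: Total Volume = Mean Volume per ha * Total Area
Total Volume = 380.1 m^3/ha * 80.0 ha
Total Volume = 30408 m^3

30408


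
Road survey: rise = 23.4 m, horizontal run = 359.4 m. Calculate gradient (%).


Formula: Gradient = rise / run * 100
Gradient = 23.4 / 359.4 * 100 = 6.5%

6.5


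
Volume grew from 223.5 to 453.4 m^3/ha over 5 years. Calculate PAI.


Formula: PAI = (V_T2 - V_T1) / (T2 - T1)
Volume increment = 453.4 - 223.5 = 229.9 m^3/ha
PAI = 229.9 / 5 = 45.98 m^3/ha/year

45.98


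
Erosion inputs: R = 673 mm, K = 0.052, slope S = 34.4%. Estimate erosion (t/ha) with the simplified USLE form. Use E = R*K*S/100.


Formula: E = R * K * S / 100  (simplified USLE)
R * K = 673 * 0.052 = 34.996
E = 34.996 * 34.4 / 100 = 12.04 t/ha

12.04


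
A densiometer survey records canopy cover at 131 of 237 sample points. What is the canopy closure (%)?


Formula: Canopy closure = covered points / total points * 100
Closure = 131 / 237 * 100
Closure = 0.5527 * 100 = 55.3%

55.3


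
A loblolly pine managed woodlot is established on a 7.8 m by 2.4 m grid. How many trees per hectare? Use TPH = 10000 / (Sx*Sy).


Formula: TPH = 10000 m^2/ha / (spacing_x * spacing_y)
Area per tree = 7.8 m * 2.4 m = 18.72 m^2
TPH = 10000 / 18.72 = 534 trees/ha

534


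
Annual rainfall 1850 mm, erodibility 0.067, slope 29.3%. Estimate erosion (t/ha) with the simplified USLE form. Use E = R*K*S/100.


Formula: E = R * K * S / 100  (simplified USLE)
R * K = 1850 * 0.067 = 123.95
E = 123.95 * 29.3 / 100 = 36.32 t/ha

36.32


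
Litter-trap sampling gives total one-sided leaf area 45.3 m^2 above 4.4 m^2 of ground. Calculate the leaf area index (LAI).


Formula: LAI = total leaf area / ground area  (dimensionless)
LAI = 45.3 m^2 / 4.4 m^2
LAI = 10.3

10.3


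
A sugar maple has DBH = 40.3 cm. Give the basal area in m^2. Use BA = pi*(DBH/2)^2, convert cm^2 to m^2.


Formula: BA = pi * (DBH/2)^2 / 10000  (cm^2 to m^2)
Radius = DBH/2 = 40.3/2 = 20.15 cm
BA = pi * 20.15^2 / 10000
   = 1275.5573 cm^2 / 10000
   = 0.1276 m^2

0.1276


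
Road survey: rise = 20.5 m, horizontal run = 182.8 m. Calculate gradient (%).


Formula: Gradient = rise / run * 100
Gradient = 20.5 / 182.8 * 100 = 11.2%

11.2


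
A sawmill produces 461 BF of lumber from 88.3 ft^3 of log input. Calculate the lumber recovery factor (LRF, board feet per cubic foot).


Formula: LRF = Lumber Output (BF) / Log Input (ft^3)
LRF = 461 BF / 88.3 ft^3
LRF = 5.22 BF/ft^3

5.22


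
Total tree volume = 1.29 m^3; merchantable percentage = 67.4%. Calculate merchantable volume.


Formula: MV = V_total * (merchantable_pct / 100)
Merchantable fraction = 67.4% / 100 = 0.674
MV = 1.29 m^3 * 0.674 = 0.869 m^3

0.869


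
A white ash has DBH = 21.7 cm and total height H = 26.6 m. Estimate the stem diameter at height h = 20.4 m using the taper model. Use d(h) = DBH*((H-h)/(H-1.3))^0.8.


Taper: d(h) = DBH * ((H - h) / (H - 1.3))^0.8
Numerator = H - h = 26.6 - 20.4 = 6.2 m
Denominator = H - 1.3 = 26.6 - 1.3 = 25.3 m
Ratio = 6.2 / 25.3 = 0.24506
d = 21.7 * 0.24506^0.8 = 7.0 cm

7.0


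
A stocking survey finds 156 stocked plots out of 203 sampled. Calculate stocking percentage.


Formula: Stocking % = stocked plots / total plots * 100
Stocking = 156 / 203 * 100
Stocking = 0.7685 * 100 = 76.8%

76.8


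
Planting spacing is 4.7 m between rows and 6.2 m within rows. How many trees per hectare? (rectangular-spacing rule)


Formula: TPH = 10000 m^2/ha / (spacing_x * spacing_y)
Area per tree = 4.7 m * 6.2 m = 29.14 m^2
TPH = 10000 / 29.14 = 343 trees/ha

343


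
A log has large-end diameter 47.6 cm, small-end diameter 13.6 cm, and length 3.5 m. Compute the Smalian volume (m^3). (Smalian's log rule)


Smalian: V = (A1 + A2)/2 * L,  A = pi*(D/200)^2
A1 = pi*(47.6/200)^2 = 0.177952 m^2
A2 = pi*(13.6/200)^2 = 0.014527 m^2
V = (0.177952+0.014527)/2*3.5 = 0.3368 m^3

0.3368


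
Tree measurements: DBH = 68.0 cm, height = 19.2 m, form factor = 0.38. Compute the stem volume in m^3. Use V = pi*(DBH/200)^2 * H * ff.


Formula: V = pi * (DBH/200)^2 * H * ff
Radius = DBH/200 = 68.0/200 = 0.34 m
Radius^2 = 0.34^2 = 0.1156 m^2
V = pi * 0.1156 * 19.2 * 0.38
V = 2.65 m^3

2.65


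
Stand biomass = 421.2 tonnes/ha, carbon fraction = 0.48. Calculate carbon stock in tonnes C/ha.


Formula: Carbon Stock = Biomass * Carbon Fraction
C = 421.2 t/ha * 0.48
C = 202.2 t C/ha

202.2


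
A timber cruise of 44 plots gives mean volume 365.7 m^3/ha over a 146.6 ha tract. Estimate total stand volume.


Formula: Total Volume = Mean Volume per ha * Total Area
Total Volume = 365.7 m^3/ha * 146.6 ha
Total Volume = 53612 m^3

53612


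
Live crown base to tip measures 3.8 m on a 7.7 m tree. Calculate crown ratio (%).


Formula: Crown Ratio = (Crown Length / Total Height) * 100
CR = (3.8 m / 7.7 m) * 100
CR = 0.4935 * 100 = 49.4%

49.4


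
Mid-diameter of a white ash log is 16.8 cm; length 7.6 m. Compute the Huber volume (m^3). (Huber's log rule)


Huber: V = Am * L,  Am = pi*(Dm/200)^2
Am = pi*(16.8/200)^2 = 0.022167 m^2
V = 0.022167*7.6 = 0.1685 m^3

0.1685


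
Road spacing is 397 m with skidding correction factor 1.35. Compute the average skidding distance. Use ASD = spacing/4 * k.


Formula: ASD = (spacing / 4) * correction
Uncorrected distance = spacing / 4 = 397 / 4 = 99.25 m
ASD = 99.25 * 1.35 = 134 m

134


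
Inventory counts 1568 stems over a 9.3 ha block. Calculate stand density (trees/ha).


Formula: Stand Density = N_trees / Area_ha
Density = 1568 trees / 9.3 ha
Density = 169 trees/ha

169


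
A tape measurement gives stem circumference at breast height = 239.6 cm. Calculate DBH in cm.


Formula: DBH = C / pi
DBH = 239.6 / pi
pi = 3.14159...
DBH = 76.3 cm

76.3


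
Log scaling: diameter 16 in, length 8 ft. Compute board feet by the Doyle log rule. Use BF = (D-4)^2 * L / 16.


Doyle: BF = (D - 4)^2 * L / 16
Adjusted diameter = 16 - 4 = 12 in
(D-4)^2 = 12^2 = 144
BF = 144 * 8 / 16 = 72 BF

72


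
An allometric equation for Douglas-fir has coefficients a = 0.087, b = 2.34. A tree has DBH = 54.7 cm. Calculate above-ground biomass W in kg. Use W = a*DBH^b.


Formula: W = a * DBH^b  (allometric power law)
DBH^b = 54.7^2.34 = 11665.1504
W = 0.087 * 11665.1504 = 1014.9 kg

1014.9


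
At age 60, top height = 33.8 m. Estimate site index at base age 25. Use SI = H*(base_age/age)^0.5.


Formula: SI = H_dom * (base_age / age)^0.5
Age ratio = 25 / 60 = 0.41667
sqrt(age_ratio) = 0.6455
SI = 33.8 * 0.6455 = 21.8 m

21.8


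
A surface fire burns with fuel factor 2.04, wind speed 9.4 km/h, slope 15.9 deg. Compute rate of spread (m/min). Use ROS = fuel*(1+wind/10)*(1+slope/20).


Formula: ROS = fuel * (1 + wind/10) * (1 + slope/20)
Wind factor = 1 + 9.4/10 = 1.94
Slope factor = 1 + 15.9/20 = 1.795
ROS = 2.04 * 1.94 * 1.795 = 7.1 m/min

7.1


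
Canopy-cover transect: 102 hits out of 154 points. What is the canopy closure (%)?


Formula: Canopy closure = covered points / total points * 100
Closure = 102 / 154 * 100
Closure = 0.6623 * 100 = 66.2%

66.2


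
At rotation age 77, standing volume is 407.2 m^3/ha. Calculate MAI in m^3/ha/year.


Formula: MAI = Total Volume / Stand Age
MAI = 407.2 m^3/ha / 77 years
MAI = 5.29 m^3/ha/year

5.29


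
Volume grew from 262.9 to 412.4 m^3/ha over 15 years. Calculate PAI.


Formula: PAI = (V_T2 - V_T1) / (T2 - T1)
Volume increment = 412.4 - 262.9 = 149.5 m^3/ha
PAI = 149.5 / 15 = 9.97 m^3/ha/year

9.97


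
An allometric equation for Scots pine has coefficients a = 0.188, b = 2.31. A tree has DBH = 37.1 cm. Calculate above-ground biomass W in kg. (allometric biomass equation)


Formula: W = a * DBH^b  (allometric power law)
DBH^b = 37.1^2.31 = 4219.4295
W = 0.188 * 4219.4295 = 793.3 kg

793.3


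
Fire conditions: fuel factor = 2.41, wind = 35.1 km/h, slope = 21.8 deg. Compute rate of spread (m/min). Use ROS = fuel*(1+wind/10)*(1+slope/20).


Formula: ROS = fuel * (1 + wind/10) * (1 + slope/20)
Wind factor = 1 + 35.1/10 = 4.51
Slope factor = 1 + 21.8/20 = 2.09
ROS = 2.41 * 4.51 * 2.09 = 22.72 m/min

22.72


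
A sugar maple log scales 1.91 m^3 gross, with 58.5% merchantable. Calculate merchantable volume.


Formula: MV = V_total * (merchantable_pct / 100)
Merchantable fraction = 58.5% / 100 = 0.585
MV = 1.91 m^3 * 0.585 = 1.117 m^3

1.117


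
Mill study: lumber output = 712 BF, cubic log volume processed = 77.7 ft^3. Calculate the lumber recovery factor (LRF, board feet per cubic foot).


Formula: LRF = Lumber Output (BF) / Log Input (ft^3)
LRF = 712 BF / 77.7 ft^3
LRF = 9.16 BF/ft^3

9.16


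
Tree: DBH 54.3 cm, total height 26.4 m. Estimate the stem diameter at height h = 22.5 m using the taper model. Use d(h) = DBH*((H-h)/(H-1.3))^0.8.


Taper: d(h) = DBH * ((H - h) / (H - 1.3))^0.8
Numerator = H - h = 26.4 - 22.5 = 3.9 m
Denominator = H - 1.3 = 26.4 - 1.3 = 25.1 m
Ratio = 3.9 / 25.1 = 0.15538
d = 54.3 * 0.15538^0.8 = 12.2 cm

12.2


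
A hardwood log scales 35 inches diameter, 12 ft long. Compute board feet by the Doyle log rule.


Doyle: BF = (D - 4)^2 * L / 16
Adjusted diameter = 35 - 4 = 31 in
(D-4)^2 = 31^2 = 961
BF = 961 * 12 / 16 = 721 BF

721


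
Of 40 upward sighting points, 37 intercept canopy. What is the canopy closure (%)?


Formula: Canopy closure = covered points / total points * 100
Closure = 37 / 40 * 100
Closure = 0.925 * 100 = 92.5%

92.5


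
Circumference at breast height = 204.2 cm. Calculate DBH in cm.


Formula: DBH = C / pi
DBH = 204.2 / pi
pi = 3.14159...
DBH = 65.0 cm

65.0


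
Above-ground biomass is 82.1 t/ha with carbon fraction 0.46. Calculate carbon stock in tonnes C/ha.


Formula: Carbon Stock = Biomass * Carbon Fraction
C = 82.1 t/ha * 0.46
C = 37.8 t C/ha

37.8


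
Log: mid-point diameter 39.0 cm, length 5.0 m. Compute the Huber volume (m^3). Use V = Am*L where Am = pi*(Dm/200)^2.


Huber: V = Am * L,  Am = pi*(Dm/200)^2
Am = pi*(39.0/200)^2 = 0.119459 m^2
V = 0.119459*5.0 = 0.5973 m^3

0.5973


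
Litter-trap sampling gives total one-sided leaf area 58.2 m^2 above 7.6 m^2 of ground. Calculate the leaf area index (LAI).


Formula: LAI = total leaf area / ground area  (dimensionless)
LAI = 58.2 m^2 / 7.6 m^2
LAI = 7.66

7.66


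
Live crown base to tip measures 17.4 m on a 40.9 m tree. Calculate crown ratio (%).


Formula: Crown Ratio = (Crown Length / Total Height) * 100
CR = (17.4 m / 40.9 m) * 100
CR = 0.4254 * 100 = 42.5%

42.5


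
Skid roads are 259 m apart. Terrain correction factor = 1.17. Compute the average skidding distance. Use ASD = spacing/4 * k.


Formula: ASD = (spacing / 4) * correction
Uncorrected distance = spacing / 4 = 259 / 4 = 64.75 m
ASD = 64.75 * 1.17 = 76 m

76


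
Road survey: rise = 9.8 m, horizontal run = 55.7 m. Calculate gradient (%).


Formula: Gradient = rise / run * 100
Gradient = 9.8 / 55.7 * 100 = 17.6%

17.6


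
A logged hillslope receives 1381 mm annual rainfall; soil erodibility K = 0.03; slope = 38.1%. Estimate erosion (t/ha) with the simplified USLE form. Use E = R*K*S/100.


Formula: E = R * K * S / 100  (simplified USLE)
R * K = 1381 * 0.03 = 41.43
E = 41.43 * 38.1 / 100 = 15.78 t/ha

15.78


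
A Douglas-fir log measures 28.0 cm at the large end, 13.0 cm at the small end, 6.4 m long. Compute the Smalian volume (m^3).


Smalian: V = (A1 + A2)/2 * L,  A = pi*(D/200)^2
A1 = pi*(28.0/200)^2 = 0.061575 m^2
A2 = pi*(13.0/200)^2 = 0.013273 m^2
V = (0.061575+0.013273)/2*6.4 = 0.2395 m^3

0.2395


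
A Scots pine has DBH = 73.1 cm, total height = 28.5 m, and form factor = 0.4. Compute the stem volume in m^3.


Formula: V = pi * (DBH/200)^2 * H * ff
Radius = DBH/200 = 73.1/200 = 0.3655 m
Radius^2 = 0.3655^2 = 0.13359025 m^2
V = pi * 0.13359025 * 28.5 * 0.4
V = 4.784 m^3

4.784


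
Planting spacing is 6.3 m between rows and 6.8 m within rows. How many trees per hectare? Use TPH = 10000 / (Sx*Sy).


Formula: TPH = 10000 m^2/ha / (spacing_x * spacing_y)
Area per tree = 6.3 m * 6.8 m = 42.84 m^2
TPH = 10000 / 42.84 = 233 trees/ha

233


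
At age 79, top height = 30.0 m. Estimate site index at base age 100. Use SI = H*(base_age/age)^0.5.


Formula: SI = H_dom * (base_age / age)^0.5
Age ratio = 100 / 79 = 1.26582
sqrt(age_ratio) = 1.12509
SI = 30.0 * 1.12509 = 33.8 m

33.8


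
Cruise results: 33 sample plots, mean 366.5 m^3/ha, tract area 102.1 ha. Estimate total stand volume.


Formula: Total Volume = Mean Volume per ha * Total Area
Total Volume = 366.5 m^3/ha * 102.1 ha
Total Volume = 37420 m^3

37420


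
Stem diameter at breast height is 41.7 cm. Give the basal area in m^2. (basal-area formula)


Formula: BA = pi * (DBH/2)^2 / 10000  (cm^2 to m^2)
Radius = DBH/2 = 41.7/2 = 20.85 cm
BA = pi * 20.85^2 / 10000
   = 1365.721 cm^2 / 10000
   = 0.1366 m^2

0.1366


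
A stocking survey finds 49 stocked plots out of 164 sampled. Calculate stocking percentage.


Formula: Stocking % = stocked plots / total plots * 100
Stocking = 49 / 164 * 100
Stocking = 0.2988 * 100 = 29.9%

29.9


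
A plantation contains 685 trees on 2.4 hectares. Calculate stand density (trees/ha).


Formula: Stand Density = N_trees / Area_ha
Density = 685 trees / 2.4 ha
Density = 285 trees/ha

285


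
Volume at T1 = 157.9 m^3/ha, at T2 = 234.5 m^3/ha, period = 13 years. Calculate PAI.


Formula: PAI = (V_T2 - V_T1) / (T2 - T1)
Volume increment = 234.5 - 157.9 = 76.6 m^3/ha
PAI = 76.6 / 13 = 5.89 m^3/ha/year

5.89


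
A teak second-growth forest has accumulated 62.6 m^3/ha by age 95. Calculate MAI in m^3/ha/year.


Formula: MAI = Total Volume / Stand Age
MAI = 62.6 m^3/ha / 95 years
MAI = 0.66 m^3/ha/year

0.66


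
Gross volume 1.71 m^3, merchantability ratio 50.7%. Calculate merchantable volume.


Formula: MV = V_total * (merchantable_pct / 100)
Merchantable fraction = 50.7% / 100 = 0.507
MV = 1.71 m^3 * 0.507 = 0.867 m^3

0.867


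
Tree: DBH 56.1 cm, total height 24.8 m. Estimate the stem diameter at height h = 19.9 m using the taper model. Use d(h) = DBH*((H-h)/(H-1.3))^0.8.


Taper: d(h) = DBH * ((H - h) / (H - 1.3))^0.8
Numerator = H - h = 24.8 - 19.9 = 4.9 m
Denominator = H - 1.3 = 24.8 - 1.3 = 23.5 m
Ratio = 4.9 / 23.5 = 0.20851
d = 56.1 * 0.20851^0.8 = 16.0 cm

16.0


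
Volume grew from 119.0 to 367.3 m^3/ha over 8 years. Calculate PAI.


Formula: PAI = (V_T2 - V_T1) / (T2 - T1)
Volume increment = 367.3 - 119.0 = 248.3 m^3/ha
PAI = 248.3 / 8 = 31.04 m^3/ha/year

31.04


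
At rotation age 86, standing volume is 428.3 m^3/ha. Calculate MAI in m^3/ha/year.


Formula: MAI = Total Volume / Stand Age
MAI = 428.3 m^3/ha / 86 years
MAI = 4.98 m^3/ha/year

4.98


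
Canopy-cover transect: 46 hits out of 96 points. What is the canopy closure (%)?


Formula: Canopy closure = covered points / total points * 100
Closure = 46 / 96 * 100
Closure = 0.4792 * 100 = 47.9%

47.9


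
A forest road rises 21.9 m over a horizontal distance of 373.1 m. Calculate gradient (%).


Formula: Gradient = rise / run * 100
Gradient = 21.9 / 373.1 * 100 = 5.9%

5.9


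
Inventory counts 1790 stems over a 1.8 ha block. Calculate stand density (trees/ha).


Formula: Stand Density = N_trees / Area_ha
Density = 1790 trees / 1.8 ha
Density = 994 trees/ha

994


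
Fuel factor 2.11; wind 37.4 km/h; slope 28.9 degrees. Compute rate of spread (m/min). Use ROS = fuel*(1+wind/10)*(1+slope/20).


Formula: ROS = fuel * (1 + wind/10) * (1 + slope/20)
Wind factor = 1 + 37.4/10 = 4.74
Slope factor = 1 + 28.9/20 = 2.445
ROS = 2.11 * 4.74 * 2.445 = 24.45 m/min

24.45


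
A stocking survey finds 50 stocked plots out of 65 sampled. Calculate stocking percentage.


Formula: Stocking % = stocked plots / total plots * 100
Stocking = 50 / 65 * 100
Stocking = 0.7692 * 100 = 76.9%

76.9


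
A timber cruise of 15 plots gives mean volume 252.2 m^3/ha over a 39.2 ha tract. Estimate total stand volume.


Formula: Total Volume = Mean Volume per ha * Total Area
Total Volume = 252.2 m^3/ha * 39.2 ha
Total Volume = 9886 m^3

9886


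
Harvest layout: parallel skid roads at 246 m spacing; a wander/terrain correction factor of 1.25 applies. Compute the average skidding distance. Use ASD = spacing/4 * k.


Formula: ASD = (spacing / 4) * correction
Uncorrected distance = spacing / 4 = 246 / 4 = 61.5 m
ASD = 61.5 * 1.25 = 77 m

77


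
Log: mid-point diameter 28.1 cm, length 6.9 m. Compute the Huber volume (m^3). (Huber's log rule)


Huber: V = Am * L,  Am = pi*(Dm/200)^2
Am = pi*(28.1/200)^2 = 0.062016 m^2
V = 0.062016*6.9 = 0.4279 m^3

0.4279


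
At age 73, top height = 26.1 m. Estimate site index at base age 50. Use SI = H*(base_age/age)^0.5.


Formula: SI = H_dom * (base_age / age)^0.5
Age ratio = 50 / 73 = 0.68493
sqrt(age_ratio) = 0.82761
SI = 26.1 * 0.82761 = 21.6 m

21.6


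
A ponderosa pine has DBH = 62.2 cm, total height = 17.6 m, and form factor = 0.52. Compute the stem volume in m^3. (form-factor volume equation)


Formula: V = pi * (DBH/200)^2 * H * ff
Radius = DBH/200 = 62.2/200 = 0.311 m
Radius^2 = 0.311^2 = 0.096721 m^2
V = pi * 0.096721 * 17.6 * 0.52
V = 2.781 m^3

2.781


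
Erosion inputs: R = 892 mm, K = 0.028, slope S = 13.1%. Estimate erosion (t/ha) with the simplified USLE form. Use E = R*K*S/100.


Formula: E = R * K * S / 100  (simplified USLE)
R * K = 892 * 0.028 = 24.976
E = 24.976 * 13.1 / 100 = 3.27 t/ha

3.27


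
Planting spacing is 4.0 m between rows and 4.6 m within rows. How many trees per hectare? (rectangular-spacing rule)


Formula: TPH = 10000 m^2/ha / (spacing_x * spacing_y)
Area per tree = 4.0 m * 4.6 m = 18.4 m^2
TPH = 10000 / 18.4 = 543 trees/ha

543


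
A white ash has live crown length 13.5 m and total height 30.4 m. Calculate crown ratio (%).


Formula: Crown Ratio = (Crown Length / Total Height) * 100
CR = (13.5 m / 30.4 m) * 100
CR = 0.4441 * 100 = 44.4%

44.4


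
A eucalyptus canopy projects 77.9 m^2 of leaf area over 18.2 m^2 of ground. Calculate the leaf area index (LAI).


Formula: LAI = total leaf area / ground area  (dimensionless)
LAI = 77.9 m^2 / 18.2 m^2
LAI = 4.28

4.28


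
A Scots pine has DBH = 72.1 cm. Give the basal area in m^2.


Formula: BA = pi * (DBH/2)^2 / 10000  (cm^2 to m^2)
Radius = DBH/2 = 72.1/2 = 36.05 cm
BA = pi * 36.05^2 / 10000
   = 4082.8217 cm^2 / 10000
   = 0.4083 m^2

0.4083


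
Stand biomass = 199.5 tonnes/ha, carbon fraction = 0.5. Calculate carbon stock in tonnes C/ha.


Formula: Carbon Stock = Biomass * Carbon Fraction
C = 199.5 t/ha * 0.5
C = 99.8 t C/ha

99.8


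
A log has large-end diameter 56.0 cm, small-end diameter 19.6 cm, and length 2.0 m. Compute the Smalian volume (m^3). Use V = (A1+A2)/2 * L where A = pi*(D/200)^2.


Smalian: V = (A1 + A2)/2 * L,  A = pi*(D/200)^2
A1 = pi*(56.0/200)^2 = 0.246301 m^2
A2 = pi*(19.6/200)^2 = 0.030172 m^2
V = (0.246301+0.030172)/2*2.0 = 0.2765 m^3

0.2765


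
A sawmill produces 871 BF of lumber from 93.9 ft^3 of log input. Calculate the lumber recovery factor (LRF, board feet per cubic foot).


Formula: LRF = Lumber Output (BF) / Log Input (ft^3)
LRF = 871 BF / 93.9 ft^3
LRF = 9.28 BF/ft^3

9.28


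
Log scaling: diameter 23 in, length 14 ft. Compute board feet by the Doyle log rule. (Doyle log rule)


Doyle: BF = (D - 4)^2 * L / 16
Adjusted diameter = 23 - 4 = 19 in
(D-4)^2 = 19^2 = 361
BF = 361 * 14 / 16 = 316 BF

316


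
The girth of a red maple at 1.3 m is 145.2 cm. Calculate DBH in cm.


Formula: DBH = C / pi
DBH = 145.2 / pi
pi = 3.14159...
DBH = 46.2 cm

46.2


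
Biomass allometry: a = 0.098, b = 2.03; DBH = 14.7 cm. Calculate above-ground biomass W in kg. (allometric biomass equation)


Formula: W = a * DBH^b  (allometric power law)
DBH^b = 14.7^2.03 = 234.2363
W = 0.098 * 234.2363 = 23.0 kg

23.0


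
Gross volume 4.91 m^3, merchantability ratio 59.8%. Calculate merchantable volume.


Formula: MV = V_total * (merchantable_pct / 100)
Merchantable fraction = 59.8% / 100 = 0.598
MV = 4.91 m^3 * 0.598 = 2.936 m^3

2.936


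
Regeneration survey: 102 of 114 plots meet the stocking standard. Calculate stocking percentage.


Formula: Stocking % = stocked plots / total plots * 100
Stocking = 102 / 114 * 100
Stocking = 0.8947 * 100 = 89.5%

89.5


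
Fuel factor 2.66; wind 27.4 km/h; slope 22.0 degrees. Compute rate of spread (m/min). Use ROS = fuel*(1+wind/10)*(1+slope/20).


Formula: ROS = fuel * (1 + wind/10) * (1 + slope/20)
Wind factor = 1 + 27.4/10 = 3.74
Slope factor = 1 + 22.0/20 = 2.1
ROS = 2.66 * 3.74 * 2.1 = 20.89 m/min

20.89


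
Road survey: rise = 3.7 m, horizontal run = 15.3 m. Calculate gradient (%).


Formula: Gradient = rise / run * 100
Gradient = 3.7 / 15.3 * 100 = 24.2%

24.2


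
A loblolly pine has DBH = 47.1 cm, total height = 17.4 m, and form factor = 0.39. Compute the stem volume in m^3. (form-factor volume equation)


Formula: V = pi * (DBH/200)^2 * H * ff
Radius = DBH/200 = 47.1/200 = 0.2355 m
Radius^2 = 0.2355^2 = 0.05546025 m^2
V = pi * 0.05546025 * 17.4 * 0.39
V = 1.182 m^3

1.182


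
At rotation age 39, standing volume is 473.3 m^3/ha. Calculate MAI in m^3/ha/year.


Formula: MAI = Total Volume / Stand Age
MAI = 473.3 m^3/ha / 39 years
MAI = 12.14 m^3/ha/year

12.14


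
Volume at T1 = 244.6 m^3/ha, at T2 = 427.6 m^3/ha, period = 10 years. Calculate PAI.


Formula: PAI = (V_T2 - V_T1) / (T2 - T1)
Volume increment = 427.6 - 244.6 = 183.0 m^3/ha
PAI = 183.0 / 10 = 18.3 m^3/ha/year

18.3


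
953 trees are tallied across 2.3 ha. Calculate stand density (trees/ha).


Formula: Stand Density = N_trees / Area_ha
Density = 953 trees / 2.3 ha
Density = 414 trees/ha

414


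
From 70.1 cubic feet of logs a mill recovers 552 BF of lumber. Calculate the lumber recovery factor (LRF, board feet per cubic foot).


Formula: LRF = Lumber Output (BF) / Log Input (ft^3)
LRF = 552 BF / 70.1 ft^3
LRF = 7.87 BF/ft^3

7.87


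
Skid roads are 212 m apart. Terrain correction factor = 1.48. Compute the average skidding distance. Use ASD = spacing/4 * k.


Formula: ASD = (spacing / 4) * correction
Uncorrected distance = spacing / 4 = 212 / 4 = 53 m
ASD = 53 * 1.48 = 78 m

78


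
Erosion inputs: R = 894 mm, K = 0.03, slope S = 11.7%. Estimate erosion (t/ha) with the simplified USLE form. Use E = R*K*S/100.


Formula: E = R * K * S / 100  (simplified USLE)
R * K = 894 * 0.03 = 26.82
E = 26.82 * 11.7 / 100 = 3.14 t/ha

3.14


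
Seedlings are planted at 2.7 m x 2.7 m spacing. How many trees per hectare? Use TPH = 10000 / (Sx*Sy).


Formula: TPH = 10000 m^2/ha / (spacing_x * spacing_y)
Area per tree = 2.7 m * 2.7 m = 7.29 m^2
TPH = 10000 / 7.29 = 1372 trees/ha

1372


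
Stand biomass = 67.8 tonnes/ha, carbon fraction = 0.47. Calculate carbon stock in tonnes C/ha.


Formula: Carbon Stock = Biomass * Carbon Fraction
C = 67.8 t/ha * 0.47
C = 31.9 t C/ha

31.9


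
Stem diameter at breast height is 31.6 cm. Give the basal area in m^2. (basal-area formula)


Formula: BA = pi * (DBH/2)^2 / 10000  (cm^2 to m^2)
Radius = DBH/2 = 31.6/2 = 15.8 cm
BA = pi * 15.8^2 / 10000
   = 784.2672 cm^2 / 10000
   = 0.0784 m^2

0.0784


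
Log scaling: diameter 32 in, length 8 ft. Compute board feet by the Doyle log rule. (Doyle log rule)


Doyle: BF = (D - 4)^2 * L / 16
Adjusted diameter = 32 - 4 = 28 in
(D-4)^2 = 28^2 = 784
BF = 784 * 8 / 16 = 392 BF

392


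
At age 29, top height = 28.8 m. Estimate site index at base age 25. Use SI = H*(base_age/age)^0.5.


Formula: SI = H_dom * (base_age / age)^0.5
Age ratio = 25 / 29 = 0.86207
sqrt(age_ratio) = 0.92848
SI = 28.8 * 0.92848 = 26.7 m

26.7


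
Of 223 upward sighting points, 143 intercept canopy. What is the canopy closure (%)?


Formula: Canopy closure = covered points / total points * 100
Closure = 143 / 223 * 100
Closure = 0.6413 * 100 = 64.1%

64.1


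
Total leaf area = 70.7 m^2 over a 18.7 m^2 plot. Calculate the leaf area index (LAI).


Formula: LAI = total leaf area / ground area  (dimensionless)
LAI = 70.7 m^2 / 18.7 m^2
LAI = 3.78

3.78


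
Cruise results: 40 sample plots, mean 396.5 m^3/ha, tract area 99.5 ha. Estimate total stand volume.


Formula: Total Volume = Mean Volume per ha * Total Area
Total Volume = 396.5 m^3/ha * 99.5 ha
Total Volume = 39452 m^3

39452


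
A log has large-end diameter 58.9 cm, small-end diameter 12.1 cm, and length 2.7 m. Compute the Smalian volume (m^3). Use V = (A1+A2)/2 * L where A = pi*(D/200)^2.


Smalian: V = (A1 + A2)/2 * L,  A = pi*(D/200)^2
A1 = pi*(58.9/200)^2 = 0.272471 m^2
A2 = pi*(12.1/200)^2 = 0.011499 m^2
V = (0.272471+0.011499)/2*2.7 = 0.3834 m^3

0.3834


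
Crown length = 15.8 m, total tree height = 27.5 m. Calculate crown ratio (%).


Formula: Crown Ratio = (Crown Length / Total Height) * 100
CR = (15.8 m / 27.5 m) * 100
CR = 0.5745 * 100 = 57.5%

57.5


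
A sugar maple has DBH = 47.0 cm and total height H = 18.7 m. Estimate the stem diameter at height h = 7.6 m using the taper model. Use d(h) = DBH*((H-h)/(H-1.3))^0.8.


Taper: d(h) = DBH * ((H - h) / (H - 1.3))^0.8
Numerator = H - h = 18.7 - 7.6 = 11.1 m
Denominator = H - 1.3 = 18.7 - 1.3 = 17.4 m
Ratio = 11.1 / 17.4 = 0.63793
d = 47.0 * 0.63793^0.8 = 32.8 cm

32.8


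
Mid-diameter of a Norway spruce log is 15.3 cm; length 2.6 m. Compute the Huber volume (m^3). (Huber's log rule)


Huber: V = Am * L,  Am = pi*(Dm/200)^2
Am = pi*(15.3/200)^2 = 0.018385 m^2
V = 0.018385*2.6 = 0.0478 m^3

0.0478


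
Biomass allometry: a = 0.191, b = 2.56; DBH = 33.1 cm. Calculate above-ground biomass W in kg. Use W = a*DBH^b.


Formula: W = a * DBH^b  (allometric power law)
DBH^b = 33.1^2.56 = 7776.0611
W = 0.191 * 7776.0611 = 1485.2 kg

1485.2


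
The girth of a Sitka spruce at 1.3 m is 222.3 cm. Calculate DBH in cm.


Formula: DBH = C / pi
DBH = 222.3 / pi
pi = 3.14159...
DBH = 70.8 cm

70.8


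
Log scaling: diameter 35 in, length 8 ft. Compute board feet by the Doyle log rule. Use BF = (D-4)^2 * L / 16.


Doyle: BF = (D - 4)^2 * L / 16
Adjusted diameter = 35 - 4 = 31 in
(D-4)^2 = 31^2 = 961
BF = 961 * 8 / 16 = 481 BF

481


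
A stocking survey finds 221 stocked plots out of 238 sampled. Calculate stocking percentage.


Formula: Stocking % = stocked plots / total plots * 100
Stocking = 221 / 238 * 100
Stocking = 0.9286 * 100 = 92.9%

92.9


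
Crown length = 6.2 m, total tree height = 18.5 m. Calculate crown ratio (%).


Formula: Crown Ratio = (Crown Length / Total Height) * 100
CR = (6.2 m / 18.5 m) * 100
CR = 0.3351 * 100 = 33.5%

33.5


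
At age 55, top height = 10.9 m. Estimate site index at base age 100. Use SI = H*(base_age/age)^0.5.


Formula: SI = H_dom * (base_age / age)^0.5
Age ratio = 100 / 55 = 1.81818
sqrt(age_ratio) = 1.3484
SI = 10.9 * 1.3484 = 14.7 m

14.7


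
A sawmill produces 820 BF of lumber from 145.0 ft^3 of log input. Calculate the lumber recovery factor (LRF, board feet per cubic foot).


Formula: LRF = Lumber Output (BF) / Log Input (ft^3)
LRF = 820 BF / 145.0 ft^3
LRF = 5.66 BF/ft^3

5.66


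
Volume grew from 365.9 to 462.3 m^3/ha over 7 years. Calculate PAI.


Formula: PAI = (V_T2 - V_T1) / (T2 - T1)
Volume increment = 462.3 - 365.9 = 96.4 m^3/ha
PAI = 96.4 / 7 = 13.77 m^3/ha/year

13.77


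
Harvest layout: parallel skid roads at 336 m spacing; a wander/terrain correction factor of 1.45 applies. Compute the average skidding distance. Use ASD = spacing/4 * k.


Formula: ASD = (spacing / 4) * correction
Uncorrected distance = spacing / 4 = 336 / 4 = 84 m
ASD = 84 * 1.45 = 122 m

122


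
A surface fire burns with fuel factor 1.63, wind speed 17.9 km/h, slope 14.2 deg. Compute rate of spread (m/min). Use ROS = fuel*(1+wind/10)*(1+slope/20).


Formula: ROS = fuel * (1 + wind/10) * (1 + slope/20)
Wind factor = 1 + 17.9/10 = 2.79
Slope factor = 1 + 14.2/20 = 1.71
ROS = 1.63 * 2.79 * 1.71 = 7.78 m/min

7.78


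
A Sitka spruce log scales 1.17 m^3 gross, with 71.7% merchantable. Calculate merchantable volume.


Formula: MV = V_total * (merchantable_pct / 100)
Merchantable fraction = 71.7% / 100 = 0.717
MV = 1.17 m^3 * 0.717 = 0.839 m^3

0.839


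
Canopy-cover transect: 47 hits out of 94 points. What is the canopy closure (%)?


Formula: Canopy closure = covered points / total points * 100
Closure = 47 / 94 * 100
Closure = 0.5 * 100 = 50.0%

50.0


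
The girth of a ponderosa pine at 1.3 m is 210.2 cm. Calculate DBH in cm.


Formula: DBH = C / pi
DBH = 210.2 / pi
pi = 3.14159...
DBH = 66.9 cm

66.9


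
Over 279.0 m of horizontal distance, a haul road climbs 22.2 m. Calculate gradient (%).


Formula: Gradient = rise / run * 100
Gradient = 22.2 / 279.0 * 100 = 8.0%

8.0


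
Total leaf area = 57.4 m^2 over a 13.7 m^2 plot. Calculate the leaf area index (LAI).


Formula: LAI = total leaf area / ground area  (dimensionless)
LAI = 57.4 m^2 / 13.7 m^2
LAI = 4.19

4.19


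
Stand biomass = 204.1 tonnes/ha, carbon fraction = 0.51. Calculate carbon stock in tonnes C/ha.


Formula: Carbon Stock = Biomass * Carbon Fraction
C = 204.1 t/ha * 0.51
C = 104.1 t C/ha

104.1


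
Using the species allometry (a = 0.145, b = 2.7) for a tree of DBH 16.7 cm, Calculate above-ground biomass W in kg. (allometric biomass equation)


Formula: W = a * DBH^b  (allometric power law)
DBH^b = 16.7^2.7 = 2001.4027
W = 0.145 * 2001.4027 = 290.2 kg

290.2


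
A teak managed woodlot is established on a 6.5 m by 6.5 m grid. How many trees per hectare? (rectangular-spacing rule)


Formula: TPH = 10000 m^2/ha / (spacing_x * spacing_y)
Area per tree = 6.5 m * 6.5 m = 42.25 m^2
TPH = 10000 / 42.25 = 237 trees/ha

237


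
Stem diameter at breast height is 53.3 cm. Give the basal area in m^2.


Formula: BA = pi * (DBH/2)^2 / 10000  (cm^2 to m^2)
Radius = DBH/2 = 53.3/2 = 26.65 cm
BA = pi * 26.65^2 / 10000
   = 2231.2298 cm^2 / 10000
   = 0.2231 m^2

0.2231


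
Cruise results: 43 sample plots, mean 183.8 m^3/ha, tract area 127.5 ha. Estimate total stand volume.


Formula: Total Volume = Mean Volume per ha * Total Area
Total Volume = 183.8 m^3/ha * 127.5 ha
Total Volume = 23435 m^3

23435


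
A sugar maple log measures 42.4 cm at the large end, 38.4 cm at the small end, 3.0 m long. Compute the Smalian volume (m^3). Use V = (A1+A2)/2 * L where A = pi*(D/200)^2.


Smalian: V = (A1 + A2)/2 * L,  A = pi*(D/200)^2
A1 = pi*(42.4/200)^2 = 0.141196 m^2
A2 = pi*(38.4/200)^2 = 0.115812 m^2
V = (0.141196+0.115812)/2*3.0 = 0.3855 m^3

0.3855


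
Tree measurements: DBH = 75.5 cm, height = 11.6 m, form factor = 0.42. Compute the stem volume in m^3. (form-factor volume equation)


Formula: V = pi * (DBH/200)^2 * H * ff
Radius = DBH/200 = 75.5/200 = 0.3775 m
Radius^2 = 0.3775^2 = 0.14250625 m^2
V = pi * 0.14250625 * 11.6 * 0.42
V = 2.181 m^3

2.181


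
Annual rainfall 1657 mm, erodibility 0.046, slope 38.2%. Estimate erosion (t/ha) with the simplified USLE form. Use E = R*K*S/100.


Formula: E = R * K * S / 100  (simplified USLE)
R * K = 1657 * 0.046 = 76.222
E = 76.222 * 38.2 / 100 = 29.12 t/ha

29.12


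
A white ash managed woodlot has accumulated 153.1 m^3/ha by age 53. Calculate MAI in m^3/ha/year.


Formula: MAI = Total Volume / Stand Age
MAI = 153.1 m^3/ha / 53 years
MAI = 2.89 m^3/ha/year

2.89


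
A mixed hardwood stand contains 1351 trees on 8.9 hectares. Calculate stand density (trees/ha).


Formula: Stand Density = N_trees / Area_ha
Density = 1351 trees / 8.9 ha
Density = 152 trees/ha

152


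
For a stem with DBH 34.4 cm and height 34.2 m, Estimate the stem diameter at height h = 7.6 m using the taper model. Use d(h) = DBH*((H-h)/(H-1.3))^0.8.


Taper: d(h) = DBH * ((H - h) / (H - 1.3))^0.8
Numerator = H - h = 34.2 - 7.6 = 26.6 m
Denominator = H - 1.3 = 34.2 - 1.3 = 32.9 m
Ratio = 26.6 / 32.9 = 0.80851
d = 34.4 * 0.80851^0.8 = 29.0 cm

29.0


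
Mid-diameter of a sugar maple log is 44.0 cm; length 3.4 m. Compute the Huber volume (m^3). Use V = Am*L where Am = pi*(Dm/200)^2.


Huber: V = Am * L,  Am = pi*(Dm/200)^2
Am = pi*(44.0/200)^2 = 0.152053 m^2
V = 0.152053*3.4 = 0.517 m^3

0.517


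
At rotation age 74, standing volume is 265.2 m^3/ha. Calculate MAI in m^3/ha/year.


Formula: MAI = Total Volume / Stand Age
MAI = 265.2 m^3/ha / 74 years
MAI = 3.58 m^3/ha/year

3.58


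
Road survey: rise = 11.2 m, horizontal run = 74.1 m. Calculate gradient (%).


Formula: Gradient = rise / run * 100
Gradient = 11.2 / 74.1 * 100 = 15.1%

15.1


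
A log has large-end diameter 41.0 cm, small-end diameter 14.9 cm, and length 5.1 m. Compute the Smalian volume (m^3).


Smalian: V = (A1 + A2)/2 * L,  A = pi*(D/200)^2
A1 = pi*(41.0/200)^2 = 0.132025 m^2
A2 = pi*(14.9/200)^2 = 0.017437 m^2
V = (0.132025+0.017437)/2*5.1 = 0.3811 m^3

0.3811


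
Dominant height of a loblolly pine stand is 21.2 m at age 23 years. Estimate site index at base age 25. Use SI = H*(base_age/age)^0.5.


Formula: SI = H_dom * (base_age / age)^0.5
Age ratio = 25 / 23 = 1.08696
sqrt(age_ratio) = 1.04257
SI = 21.2 * 1.04257 = 22.1 m

22.1


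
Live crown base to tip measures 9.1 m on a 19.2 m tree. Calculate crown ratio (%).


Formula: Crown Ratio = (Crown Length / Total Height) * 100
CR = (9.1 m / 19.2 m) * 100
CR = 0.474 * 100 = 47.4%

47.4


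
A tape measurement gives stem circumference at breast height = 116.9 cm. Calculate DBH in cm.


Formula: DBH = C / pi
DBH = 116.9 / pi
pi = 3.14159...
DBH = 37.2 cm

37.2


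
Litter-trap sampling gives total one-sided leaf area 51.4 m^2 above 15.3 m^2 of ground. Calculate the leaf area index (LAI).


Formula: LAI = total leaf area / ground area  (dimensionless)
LAI = 51.4 m^2 / 15.3 m^2
LAI = 3.36

3.36


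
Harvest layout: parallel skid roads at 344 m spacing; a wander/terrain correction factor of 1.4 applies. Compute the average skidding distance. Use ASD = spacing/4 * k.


Formula: ASD = (spacing / 4) * correction
Uncorrected distance = spacing / 4 = 344 / 4 = 86 m
ASD = 86 * 1.4 = 120 m

120


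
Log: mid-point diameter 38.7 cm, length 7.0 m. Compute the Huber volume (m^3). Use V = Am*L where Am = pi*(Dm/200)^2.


Huber: V = Am * L,  Am = pi*(Dm/200)^2
Am = pi*(38.7/200)^2 = 0.117628 m^2
V = 0.117628*7.0 = 0.8234 m^3

0.8234


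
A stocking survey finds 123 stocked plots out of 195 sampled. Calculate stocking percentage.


Formula: Stocking % = stocked plots / total plots * 100
Stocking = 123 / 195 * 100
Stocking = 0.6308 * 100 = 63.1%

63.1


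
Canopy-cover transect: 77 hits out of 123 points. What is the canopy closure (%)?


Formula: Canopy closure = covered points / total points * 100
Closure = 77 / 123 * 100
Closure = 0.626 * 100 = 62.6%

62.6


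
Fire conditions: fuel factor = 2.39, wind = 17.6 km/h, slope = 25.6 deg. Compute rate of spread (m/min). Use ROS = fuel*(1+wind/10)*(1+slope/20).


Formula: ROS = fuel * (1 + wind/10) * (1 + slope/20)
Wind factor = 1 + 17.6/10 = 2.76
Slope factor = 1 + 25.6/20 = 2.28
ROS = 2.39 * 2.76 * 2.28 = 15.04 m/min

15.04


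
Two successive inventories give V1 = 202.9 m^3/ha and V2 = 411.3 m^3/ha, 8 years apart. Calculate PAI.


Formula: PAI = (V_T2 - V_T1) / (T2 - T1)
Volume increment = 411.3 - 202.9 = 208.4 m^3/ha
PAI = 208.4 / 8 = 26.05 m^3/ha/year

26.05


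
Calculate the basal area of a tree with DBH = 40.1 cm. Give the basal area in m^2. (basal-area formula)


Formula: BA = pi * (DBH/2)^2 / 10000  (cm^2 to m^2)
Radius = DBH/2 = 40.1/2 = 20.05 cm
BA = pi * 20.05^2 / 10000
   = 1262.9281 cm^2 / 10000
   = 0.1263 m^2

0.1263


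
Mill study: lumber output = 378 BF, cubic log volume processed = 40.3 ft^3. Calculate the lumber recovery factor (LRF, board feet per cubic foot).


Formula: LRF = Lumber Output (BF) / Log Input (ft^3)
LRF = 378 BF / 40.3 ft^3
LRF = 9.38 BF/ft^3

9.38


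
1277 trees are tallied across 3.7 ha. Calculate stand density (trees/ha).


Formula: Stand Density = N_trees / Area_ha
Density = 1277 trees / 3.7 ha
Density = 345 trees/ha

345


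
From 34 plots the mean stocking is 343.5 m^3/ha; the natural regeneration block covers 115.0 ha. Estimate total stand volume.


Formula: Total Volume = Mean Volume per ha * Total Area
Total Volume = 343.5 m^3/ha * 115.0 ha
Total Volume = 39503 m^3

39503


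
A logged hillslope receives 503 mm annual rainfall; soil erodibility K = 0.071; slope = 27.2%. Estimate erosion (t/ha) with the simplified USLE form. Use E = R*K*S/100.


Formula: E = R * K * S / 100  (simplified USLE)
R * K = 503 * 0.071 = 35.713
E = 35.713 * 27.2 / 100 = 9.71 t/ha

9.71


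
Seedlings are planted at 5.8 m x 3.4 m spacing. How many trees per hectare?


Formula: TPH = 10000 m^2/ha / (spacing_x * spacing_y)
Area per tree = 5.8 m * 3.4 m = 19.72 m^2
TPH = 10000 / 19.72 = 507 trees/ha

507


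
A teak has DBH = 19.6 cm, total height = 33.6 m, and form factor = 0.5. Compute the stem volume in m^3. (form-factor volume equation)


Formula: V = pi * (DBH/200)^2 * H * ff
Radius = DBH/200 = 19.6/200 = 0.098 m
Radius^2 = 0.098^2 = 0.009604 m^2
V = pi * 0.009604 * 33.6 * 0.5
V = 0.507 m^3

0.507


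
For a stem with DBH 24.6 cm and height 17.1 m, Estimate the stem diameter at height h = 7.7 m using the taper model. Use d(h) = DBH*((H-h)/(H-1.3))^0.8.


Taper: d(h) = DBH * ((H - h) / (H - 1.3))^0.8
Numerator = H - h = 17.1 - 7.7 = 9.4 m
Denominator = H - 1.3 = 17.1 - 1.3 = 15.8 m
Ratio = 9.4 / 15.8 = 0.59494
d = 24.6 * 0.59494^0.8 = 16.2 cm

16.2


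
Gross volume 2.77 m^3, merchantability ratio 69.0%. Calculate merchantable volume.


Formula: MV = V_total * (merchantable_pct / 100)
Merchantable fraction = 69.0% / 100 = 0.69
MV = 2.77 m^3 * 0.69 = 1.911 m^3

1.911


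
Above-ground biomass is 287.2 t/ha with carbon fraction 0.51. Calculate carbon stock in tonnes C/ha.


Formula: Carbon Stock = Biomass * Carbon Fraction
C = 287.2 t/ha * 0.51
C = 146.5 t C/ha

146.5


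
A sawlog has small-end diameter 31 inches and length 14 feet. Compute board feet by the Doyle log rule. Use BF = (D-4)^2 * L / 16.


Doyle: BF = (D - 4)^2 * L / 16
Adjusted diameter = 31 - 4 = 27 in
(D-4)^2 = 27^2 = 729
BF = 729 * 14 / 16 = 638 BF

638


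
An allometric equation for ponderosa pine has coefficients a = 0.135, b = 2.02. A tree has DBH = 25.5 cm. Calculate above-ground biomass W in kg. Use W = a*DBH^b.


Formula: W = a * DBH^b  (allometric power law)
DBH^b = 25.5^2.02 = 693.763
W = 0.135 * 693.763 = 93.7 kg

93.7


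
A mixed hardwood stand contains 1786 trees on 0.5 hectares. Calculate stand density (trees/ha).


Formula: Stand Density = N_trees / Area_ha
Density = 1786 trees / 0.5 ha
Density = 3572 trees/ha

3572


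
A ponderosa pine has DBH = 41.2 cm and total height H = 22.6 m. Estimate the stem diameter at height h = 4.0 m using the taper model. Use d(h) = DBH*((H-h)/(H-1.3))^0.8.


Taper: d(h) = DBH * ((H - h) / (H - 1.3))^0.8
Numerator = H - h = 22.6 - 4.0 = 18.6 m
Denominator = H - 1.3 = 22.6 - 1.3 = 21.3 m
Ratio = 18.6 / 21.3 = 0.87324
d = 41.2 * 0.87324^0.8 = 37.0 cm

37.0


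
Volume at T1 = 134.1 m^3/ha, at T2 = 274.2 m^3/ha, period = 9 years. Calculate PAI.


Formula: PAI = (V_T2 - V_T1) / (T2 - T1)
Volume increment = 274.2 - 134.1 = 140.1 m^3/ha
PAI = 140.1 / 9 = 15.57 m^3/ha/year

15.57


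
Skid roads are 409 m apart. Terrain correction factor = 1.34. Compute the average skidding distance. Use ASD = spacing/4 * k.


Formula: ASD = (spacing / 4) * correction
Uncorrected distance = spacing / 4 = 409 / 4 = 102.25 m
ASD = 102.25 * 1.34 = 137 m

137
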